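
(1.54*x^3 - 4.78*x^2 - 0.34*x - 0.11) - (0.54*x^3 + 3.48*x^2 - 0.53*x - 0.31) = 1.0*x^3 - 8.26*x^2 + 0.19*x + 0.2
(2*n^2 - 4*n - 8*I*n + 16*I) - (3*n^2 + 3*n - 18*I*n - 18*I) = -n^2 - 7*n + 10*I*n + 34*I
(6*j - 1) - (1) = 6*j - 2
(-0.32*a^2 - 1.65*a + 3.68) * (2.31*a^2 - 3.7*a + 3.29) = -0.7392*a^4 - 2.6275*a^3 + 13.553*a^2 - 19.0445*a + 12.1072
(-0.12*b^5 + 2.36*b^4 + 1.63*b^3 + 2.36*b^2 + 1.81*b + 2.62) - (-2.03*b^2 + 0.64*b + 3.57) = -0.12*b^5 + 2.36*b^4 + 1.63*b^3 + 4.39*b^2 + 1.17*b - 0.95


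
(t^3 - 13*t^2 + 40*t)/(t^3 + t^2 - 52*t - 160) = t*(t - 5)/(t^2 + 9*t + 20)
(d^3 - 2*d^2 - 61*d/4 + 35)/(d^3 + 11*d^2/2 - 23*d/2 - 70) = (d - 5/2)/(d + 5)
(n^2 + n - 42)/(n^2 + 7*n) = (n - 6)/n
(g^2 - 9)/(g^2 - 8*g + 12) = (g^2 - 9)/(g^2 - 8*g + 12)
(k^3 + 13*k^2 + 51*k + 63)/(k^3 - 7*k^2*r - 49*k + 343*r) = (-k^2 - 6*k - 9)/(-k^2 + 7*k*r + 7*k - 49*r)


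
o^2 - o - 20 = (o - 5)*(o + 4)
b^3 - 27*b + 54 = (b - 3)^2*(b + 6)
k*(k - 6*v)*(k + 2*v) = k^3 - 4*k^2*v - 12*k*v^2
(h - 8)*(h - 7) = h^2 - 15*h + 56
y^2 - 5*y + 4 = (y - 4)*(y - 1)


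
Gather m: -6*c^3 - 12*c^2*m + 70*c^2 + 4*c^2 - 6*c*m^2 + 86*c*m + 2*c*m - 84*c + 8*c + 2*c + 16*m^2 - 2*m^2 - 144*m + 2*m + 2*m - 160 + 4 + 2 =-6*c^3 + 74*c^2 - 74*c + m^2*(14 - 6*c) + m*(-12*c^2 + 88*c - 140) - 154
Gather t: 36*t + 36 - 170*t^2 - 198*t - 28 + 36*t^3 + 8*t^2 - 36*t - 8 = 36*t^3 - 162*t^2 - 198*t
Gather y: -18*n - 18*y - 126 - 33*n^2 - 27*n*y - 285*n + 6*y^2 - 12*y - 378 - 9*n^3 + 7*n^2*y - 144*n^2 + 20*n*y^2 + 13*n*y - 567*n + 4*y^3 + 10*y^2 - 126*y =-9*n^3 - 177*n^2 - 870*n + 4*y^3 + y^2*(20*n + 16) + y*(7*n^2 - 14*n - 156) - 504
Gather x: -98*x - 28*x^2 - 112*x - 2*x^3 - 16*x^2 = -2*x^3 - 44*x^2 - 210*x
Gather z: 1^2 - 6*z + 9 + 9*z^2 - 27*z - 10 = 9*z^2 - 33*z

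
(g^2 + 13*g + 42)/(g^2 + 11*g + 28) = (g + 6)/(g + 4)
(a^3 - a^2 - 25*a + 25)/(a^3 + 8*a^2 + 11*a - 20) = (a - 5)/(a + 4)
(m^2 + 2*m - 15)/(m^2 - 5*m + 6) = (m + 5)/(m - 2)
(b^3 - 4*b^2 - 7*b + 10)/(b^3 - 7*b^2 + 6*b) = (b^2 - 3*b - 10)/(b*(b - 6))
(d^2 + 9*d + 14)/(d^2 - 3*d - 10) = (d + 7)/(d - 5)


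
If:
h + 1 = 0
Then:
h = -1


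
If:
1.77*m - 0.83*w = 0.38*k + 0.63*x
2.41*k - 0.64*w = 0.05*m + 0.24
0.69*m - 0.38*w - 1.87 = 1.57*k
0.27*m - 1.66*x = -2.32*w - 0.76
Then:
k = -6.78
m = -25.88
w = -23.90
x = -37.15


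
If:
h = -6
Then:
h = -6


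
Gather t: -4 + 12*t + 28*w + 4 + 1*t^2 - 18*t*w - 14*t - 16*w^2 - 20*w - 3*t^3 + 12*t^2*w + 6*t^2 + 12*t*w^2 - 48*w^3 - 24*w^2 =-3*t^3 + t^2*(12*w + 7) + t*(12*w^2 - 18*w - 2) - 48*w^3 - 40*w^2 + 8*w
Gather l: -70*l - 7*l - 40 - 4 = -77*l - 44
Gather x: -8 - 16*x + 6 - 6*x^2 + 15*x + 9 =-6*x^2 - x + 7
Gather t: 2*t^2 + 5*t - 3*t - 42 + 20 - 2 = 2*t^2 + 2*t - 24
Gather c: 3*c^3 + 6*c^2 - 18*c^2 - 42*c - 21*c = 3*c^3 - 12*c^2 - 63*c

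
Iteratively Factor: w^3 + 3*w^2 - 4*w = (w - 1)*(w^2 + 4*w) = (w - 1)*(w + 4)*(w)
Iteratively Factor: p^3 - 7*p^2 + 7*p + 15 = (p + 1)*(p^2 - 8*p + 15) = (p - 5)*(p + 1)*(p - 3)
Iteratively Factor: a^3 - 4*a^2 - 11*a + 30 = (a + 3)*(a^2 - 7*a + 10) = (a - 5)*(a + 3)*(a - 2)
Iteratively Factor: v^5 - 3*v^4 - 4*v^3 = (v - 4)*(v^4 + v^3) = v*(v - 4)*(v^3 + v^2) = v*(v - 4)*(v + 1)*(v^2) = v^2*(v - 4)*(v + 1)*(v)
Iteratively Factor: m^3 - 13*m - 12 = (m + 1)*(m^2 - m - 12) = (m - 4)*(m + 1)*(m + 3)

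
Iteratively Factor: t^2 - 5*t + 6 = (t - 2)*(t - 3)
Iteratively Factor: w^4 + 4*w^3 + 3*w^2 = (w)*(w^3 + 4*w^2 + 3*w) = w*(w + 3)*(w^2 + w) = w*(w + 1)*(w + 3)*(w)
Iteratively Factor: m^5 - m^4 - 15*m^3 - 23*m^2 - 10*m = (m + 1)*(m^4 - 2*m^3 - 13*m^2 - 10*m) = (m - 5)*(m + 1)*(m^3 + 3*m^2 + 2*m) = (m - 5)*(m + 1)^2*(m^2 + 2*m) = m*(m - 5)*(m + 1)^2*(m + 2)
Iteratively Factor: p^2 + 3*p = (p)*(p + 3)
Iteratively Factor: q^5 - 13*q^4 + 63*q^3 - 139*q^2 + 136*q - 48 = (q - 1)*(q^4 - 12*q^3 + 51*q^2 - 88*q + 48) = (q - 1)^2*(q^3 - 11*q^2 + 40*q - 48) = (q - 3)*(q - 1)^2*(q^2 - 8*q + 16) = (q - 4)*(q - 3)*(q - 1)^2*(q - 4)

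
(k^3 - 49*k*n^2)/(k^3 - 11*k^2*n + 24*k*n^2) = (k^2 - 49*n^2)/(k^2 - 11*k*n + 24*n^2)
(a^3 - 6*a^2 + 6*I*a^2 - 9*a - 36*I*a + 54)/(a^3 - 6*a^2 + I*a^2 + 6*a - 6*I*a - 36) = (a + 3*I)/(a - 2*I)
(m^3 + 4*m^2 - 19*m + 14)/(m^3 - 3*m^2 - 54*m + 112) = (m - 1)/(m - 8)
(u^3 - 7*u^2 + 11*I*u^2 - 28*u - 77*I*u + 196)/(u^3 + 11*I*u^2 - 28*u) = (u - 7)/u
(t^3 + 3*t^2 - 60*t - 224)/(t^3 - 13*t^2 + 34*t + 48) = (t^2 + 11*t + 28)/(t^2 - 5*t - 6)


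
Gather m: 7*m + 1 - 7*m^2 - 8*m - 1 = -7*m^2 - m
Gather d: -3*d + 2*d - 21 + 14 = -d - 7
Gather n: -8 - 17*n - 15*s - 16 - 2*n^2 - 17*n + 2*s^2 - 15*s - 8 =-2*n^2 - 34*n + 2*s^2 - 30*s - 32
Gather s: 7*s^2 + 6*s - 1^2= 7*s^2 + 6*s - 1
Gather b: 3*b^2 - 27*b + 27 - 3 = 3*b^2 - 27*b + 24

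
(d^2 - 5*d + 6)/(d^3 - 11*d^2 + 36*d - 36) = 1/(d - 6)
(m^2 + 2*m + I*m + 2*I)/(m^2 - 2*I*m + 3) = (m + 2)/(m - 3*I)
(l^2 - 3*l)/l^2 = (l - 3)/l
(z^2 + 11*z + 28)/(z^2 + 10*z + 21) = (z + 4)/(z + 3)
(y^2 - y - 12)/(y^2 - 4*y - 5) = (-y^2 + y + 12)/(-y^2 + 4*y + 5)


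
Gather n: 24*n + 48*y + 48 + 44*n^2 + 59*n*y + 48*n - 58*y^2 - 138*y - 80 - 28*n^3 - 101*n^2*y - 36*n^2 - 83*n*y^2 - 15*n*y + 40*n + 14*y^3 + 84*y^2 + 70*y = -28*n^3 + n^2*(8 - 101*y) + n*(-83*y^2 + 44*y + 112) + 14*y^3 + 26*y^2 - 20*y - 32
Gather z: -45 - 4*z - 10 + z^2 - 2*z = z^2 - 6*z - 55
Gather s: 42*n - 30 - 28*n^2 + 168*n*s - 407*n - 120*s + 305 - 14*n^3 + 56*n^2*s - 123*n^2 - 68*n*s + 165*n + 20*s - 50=-14*n^3 - 151*n^2 - 200*n + s*(56*n^2 + 100*n - 100) + 225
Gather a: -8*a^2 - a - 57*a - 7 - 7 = -8*a^2 - 58*a - 14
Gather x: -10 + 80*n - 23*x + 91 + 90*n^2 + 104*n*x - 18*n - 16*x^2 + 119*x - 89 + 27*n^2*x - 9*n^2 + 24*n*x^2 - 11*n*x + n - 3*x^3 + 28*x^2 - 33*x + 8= 81*n^2 + 63*n - 3*x^3 + x^2*(24*n + 12) + x*(27*n^2 + 93*n + 63)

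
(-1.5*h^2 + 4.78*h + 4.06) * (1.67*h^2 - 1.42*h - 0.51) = -2.505*h^4 + 10.1126*h^3 + 0.757599999999999*h^2 - 8.203*h - 2.0706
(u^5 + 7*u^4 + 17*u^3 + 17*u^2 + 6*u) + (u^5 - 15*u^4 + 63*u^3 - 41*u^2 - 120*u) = 2*u^5 - 8*u^4 + 80*u^3 - 24*u^2 - 114*u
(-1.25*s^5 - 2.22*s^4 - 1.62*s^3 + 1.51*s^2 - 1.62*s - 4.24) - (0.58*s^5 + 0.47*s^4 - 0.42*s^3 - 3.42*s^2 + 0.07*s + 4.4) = -1.83*s^5 - 2.69*s^4 - 1.2*s^3 + 4.93*s^2 - 1.69*s - 8.64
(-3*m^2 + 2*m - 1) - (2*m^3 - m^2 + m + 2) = -2*m^3 - 2*m^2 + m - 3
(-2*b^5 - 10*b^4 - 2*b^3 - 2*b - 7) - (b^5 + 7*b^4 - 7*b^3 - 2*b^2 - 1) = -3*b^5 - 17*b^4 + 5*b^3 + 2*b^2 - 2*b - 6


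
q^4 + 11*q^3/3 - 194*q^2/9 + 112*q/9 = q*(q - 8/3)*(q - 2/3)*(q + 7)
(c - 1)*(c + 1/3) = c^2 - 2*c/3 - 1/3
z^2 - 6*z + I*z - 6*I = (z - 6)*(z + I)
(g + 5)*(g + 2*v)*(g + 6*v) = g^3 + 8*g^2*v + 5*g^2 + 12*g*v^2 + 40*g*v + 60*v^2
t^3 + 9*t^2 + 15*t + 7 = (t + 1)^2*(t + 7)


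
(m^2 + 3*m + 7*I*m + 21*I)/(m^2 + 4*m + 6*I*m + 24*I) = (m^2 + m*(3 + 7*I) + 21*I)/(m^2 + m*(4 + 6*I) + 24*I)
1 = 1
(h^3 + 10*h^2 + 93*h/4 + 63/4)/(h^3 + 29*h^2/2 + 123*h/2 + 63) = (h + 3/2)/(h + 6)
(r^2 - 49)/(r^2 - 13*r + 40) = (r^2 - 49)/(r^2 - 13*r + 40)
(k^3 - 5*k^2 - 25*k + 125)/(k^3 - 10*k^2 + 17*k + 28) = (k^3 - 5*k^2 - 25*k + 125)/(k^3 - 10*k^2 + 17*k + 28)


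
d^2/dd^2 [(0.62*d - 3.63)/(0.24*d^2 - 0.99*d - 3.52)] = ((2.97 - 0.8928*d)*(-0.24*d^2 + 0.99*d + 3.52) - (0.48*d - 0.99)*(0.62*d - 3.63)*(0.96*d - 1.98))/(-0.24*d^2 + 0.99*d + 3.52)^3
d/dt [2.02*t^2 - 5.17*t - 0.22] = 4.04*t - 5.17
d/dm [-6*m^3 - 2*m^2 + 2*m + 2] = -18*m^2 - 4*m + 2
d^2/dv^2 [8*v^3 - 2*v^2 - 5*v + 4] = 48*v - 4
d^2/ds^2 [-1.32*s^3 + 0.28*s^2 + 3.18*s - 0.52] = 0.56 - 7.92*s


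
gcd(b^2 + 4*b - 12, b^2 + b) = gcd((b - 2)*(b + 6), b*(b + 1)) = 1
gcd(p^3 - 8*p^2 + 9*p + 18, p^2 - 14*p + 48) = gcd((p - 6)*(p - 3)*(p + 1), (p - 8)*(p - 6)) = p - 6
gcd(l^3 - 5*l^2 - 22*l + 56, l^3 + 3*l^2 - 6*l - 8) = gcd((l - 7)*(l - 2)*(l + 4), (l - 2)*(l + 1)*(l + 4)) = l^2 + 2*l - 8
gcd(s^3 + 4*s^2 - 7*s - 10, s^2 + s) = s + 1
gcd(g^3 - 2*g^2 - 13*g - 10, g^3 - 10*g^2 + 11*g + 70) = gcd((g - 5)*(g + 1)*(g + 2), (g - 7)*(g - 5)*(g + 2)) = g^2 - 3*g - 10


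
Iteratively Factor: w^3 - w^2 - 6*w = (w + 2)*(w^2 - 3*w) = (w - 3)*(w + 2)*(w)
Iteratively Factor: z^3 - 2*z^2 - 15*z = (z)*(z^2 - 2*z - 15) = z*(z - 5)*(z + 3)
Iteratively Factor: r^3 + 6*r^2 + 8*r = (r)*(r^2 + 6*r + 8) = r*(r + 2)*(r + 4)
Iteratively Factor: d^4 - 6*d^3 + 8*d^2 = (d)*(d^3 - 6*d^2 + 8*d) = d^2*(d^2 - 6*d + 8) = d^2*(d - 4)*(d - 2)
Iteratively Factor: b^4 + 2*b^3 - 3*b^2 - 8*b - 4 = (b + 1)*(b^3 + b^2 - 4*b - 4) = (b + 1)^2*(b^2 - 4) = (b - 2)*(b + 1)^2*(b + 2)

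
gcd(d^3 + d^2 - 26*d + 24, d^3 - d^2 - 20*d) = 1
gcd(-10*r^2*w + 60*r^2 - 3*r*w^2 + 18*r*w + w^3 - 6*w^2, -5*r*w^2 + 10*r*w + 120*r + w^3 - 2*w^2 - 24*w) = 5*r*w - 30*r - w^2 + 6*w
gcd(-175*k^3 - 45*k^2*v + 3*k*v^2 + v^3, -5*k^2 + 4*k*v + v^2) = 5*k + v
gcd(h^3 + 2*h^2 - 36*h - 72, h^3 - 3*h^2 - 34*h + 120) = h + 6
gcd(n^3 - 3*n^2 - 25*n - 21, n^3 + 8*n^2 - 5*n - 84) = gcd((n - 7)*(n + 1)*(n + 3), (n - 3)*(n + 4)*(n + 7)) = 1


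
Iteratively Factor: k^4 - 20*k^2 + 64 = (k - 2)*(k^3 + 2*k^2 - 16*k - 32) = (k - 2)*(k + 2)*(k^2 - 16) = (k - 2)*(k + 2)*(k + 4)*(k - 4)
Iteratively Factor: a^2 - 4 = (a + 2)*(a - 2)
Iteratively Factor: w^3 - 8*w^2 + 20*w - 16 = (w - 2)*(w^2 - 6*w + 8) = (w - 2)^2*(w - 4)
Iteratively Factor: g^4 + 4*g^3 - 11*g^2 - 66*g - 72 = (g + 3)*(g^3 + g^2 - 14*g - 24) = (g + 2)*(g + 3)*(g^2 - g - 12) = (g + 2)*(g + 3)^2*(g - 4)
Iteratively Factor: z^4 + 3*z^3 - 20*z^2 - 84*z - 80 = (z + 2)*(z^3 + z^2 - 22*z - 40) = (z - 5)*(z + 2)*(z^2 + 6*z + 8) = (z - 5)*(z + 2)^2*(z + 4)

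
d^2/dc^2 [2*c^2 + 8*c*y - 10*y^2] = 4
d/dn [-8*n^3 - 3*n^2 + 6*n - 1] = -24*n^2 - 6*n + 6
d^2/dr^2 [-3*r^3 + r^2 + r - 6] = 2 - 18*r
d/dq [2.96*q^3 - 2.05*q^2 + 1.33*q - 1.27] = 8.88*q^2 - 4.1*q + 1.33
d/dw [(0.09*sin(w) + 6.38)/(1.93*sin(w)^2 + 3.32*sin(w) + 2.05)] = (-24.6268*sin(w) + 0.08685*cos(2*w) - 21.08395)*cos(w)/(1.93*sin(w)^2 + 3.32*sin(w) + 2.05)^2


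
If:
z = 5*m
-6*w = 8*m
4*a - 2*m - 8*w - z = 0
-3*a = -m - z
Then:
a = 0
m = 0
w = 0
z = 0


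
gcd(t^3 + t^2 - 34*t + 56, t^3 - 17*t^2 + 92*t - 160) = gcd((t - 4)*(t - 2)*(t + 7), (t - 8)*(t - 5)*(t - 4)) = t - 4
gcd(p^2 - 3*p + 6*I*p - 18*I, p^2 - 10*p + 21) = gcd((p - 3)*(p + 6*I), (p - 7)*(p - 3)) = p - 3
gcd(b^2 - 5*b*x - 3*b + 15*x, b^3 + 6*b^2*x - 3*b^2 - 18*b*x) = b - 3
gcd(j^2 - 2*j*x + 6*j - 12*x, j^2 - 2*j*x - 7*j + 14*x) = -j + 2*x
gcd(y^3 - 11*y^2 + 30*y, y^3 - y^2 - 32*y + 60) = y - 5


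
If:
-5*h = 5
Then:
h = -1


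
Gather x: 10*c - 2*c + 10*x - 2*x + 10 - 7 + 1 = 8*c + 8*x + 4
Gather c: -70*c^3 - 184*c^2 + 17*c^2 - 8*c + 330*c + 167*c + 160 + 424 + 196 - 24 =-70*c^3 - 167*c^2 + 489*c + 756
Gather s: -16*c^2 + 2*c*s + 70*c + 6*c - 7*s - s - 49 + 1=-16*c^2 + 76*c + s*(2*c - 8) - 48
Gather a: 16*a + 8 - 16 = 16*a - 8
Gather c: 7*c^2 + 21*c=7*c^2 + 21*c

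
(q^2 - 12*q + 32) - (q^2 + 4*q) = 32 - 16*q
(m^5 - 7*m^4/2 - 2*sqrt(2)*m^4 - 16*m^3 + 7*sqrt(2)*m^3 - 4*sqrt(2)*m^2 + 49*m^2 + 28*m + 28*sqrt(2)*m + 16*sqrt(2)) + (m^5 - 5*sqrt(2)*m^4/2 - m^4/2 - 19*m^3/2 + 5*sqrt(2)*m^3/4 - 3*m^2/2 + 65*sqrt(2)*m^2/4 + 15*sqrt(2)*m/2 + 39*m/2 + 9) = 2*m^5 - 9*sqrt(2)*m^4/2 - 4*m^4 - 51*m^3/2 + 33*sqrt(2)*m^3/4 + 49*sqrt(2)*m^2/4 + 95*m^2/2 + 95*m/2 + 71*sqrt(2)*m/2 + 9 + 16*sqrt(2)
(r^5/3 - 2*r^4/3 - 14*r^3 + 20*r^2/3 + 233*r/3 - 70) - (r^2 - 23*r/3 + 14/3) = r^5/3 - 2*r^4/3 - 14*r^3 + 17*r^2/3 + 256*r/3 - 224/3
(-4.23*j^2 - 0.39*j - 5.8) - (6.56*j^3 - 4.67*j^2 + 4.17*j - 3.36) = -6.56*j^3 + 0.44*j^2 - 4.56*j - 2.44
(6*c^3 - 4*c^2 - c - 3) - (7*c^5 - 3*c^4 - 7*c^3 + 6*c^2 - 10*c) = -7*c^5 + 3*c^4 + 13*c^3 - 10*c^2 + 9*c - 3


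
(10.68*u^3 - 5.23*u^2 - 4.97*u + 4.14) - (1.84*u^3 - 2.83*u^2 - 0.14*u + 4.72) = 8.84*u^3 - 2.4*u^2 - 4.83*u - 0.58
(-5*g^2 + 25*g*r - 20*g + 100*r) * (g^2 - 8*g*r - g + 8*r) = -5*g^4 + 65*g^3*r - 15*g^3 - 200*g^2*r^2 + 195*g^2*r + 20*g^2 - 600*g*r^2 - 260*g*r + 800*r^2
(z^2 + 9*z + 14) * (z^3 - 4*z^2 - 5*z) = z^5 + 5*z^4 - 27*z^3 - 101*z^2 - 70*z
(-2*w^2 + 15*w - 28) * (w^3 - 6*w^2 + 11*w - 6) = -2*w^5 + 27*w^4 - 140*w^3 + 345*w^2 - 398*w + 168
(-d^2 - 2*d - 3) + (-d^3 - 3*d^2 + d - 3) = -d^3 - 4*d^2 - d - 6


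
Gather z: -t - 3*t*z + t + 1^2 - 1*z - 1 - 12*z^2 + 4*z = -12*z^2 + z*(3 - 3*t)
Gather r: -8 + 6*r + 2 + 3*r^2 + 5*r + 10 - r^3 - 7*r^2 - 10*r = -r^3 - 4*r^2 + r + 4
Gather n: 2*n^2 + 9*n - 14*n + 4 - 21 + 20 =2*n^2 - 5*n + 3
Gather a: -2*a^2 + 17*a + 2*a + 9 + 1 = -2*a^2 + 19*a + 10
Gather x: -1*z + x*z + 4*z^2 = x*z + 4*z^2 - z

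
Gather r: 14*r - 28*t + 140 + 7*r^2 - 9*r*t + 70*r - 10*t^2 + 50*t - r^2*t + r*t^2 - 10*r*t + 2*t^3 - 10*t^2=r^2*(7 - t) + r*(t^2 - 19*t + 84) + 2*t^3 - 20*t^2 + 22*t + 140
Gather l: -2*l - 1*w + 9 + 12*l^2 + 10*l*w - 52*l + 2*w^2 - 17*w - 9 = 12*l^2 + l*(10*w - 54) + 2*w^2 - 18*w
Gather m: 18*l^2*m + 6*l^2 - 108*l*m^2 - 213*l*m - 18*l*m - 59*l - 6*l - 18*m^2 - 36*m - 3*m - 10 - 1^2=6*l^2 - 65*l + m^2*(-108*l - 18) + m*(18*l^2 - 231*l - 39) - 11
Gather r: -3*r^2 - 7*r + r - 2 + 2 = -3*r^2 - 6*r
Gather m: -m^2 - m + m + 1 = 1 - m^2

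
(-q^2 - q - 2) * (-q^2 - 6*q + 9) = q^4 + 7*q^3 - q^2 + 3*q - 18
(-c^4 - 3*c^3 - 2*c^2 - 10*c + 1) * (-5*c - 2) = 5*c^5 + 17*c^4 + 16*c^3 + 54*c^2 + 15*c - 2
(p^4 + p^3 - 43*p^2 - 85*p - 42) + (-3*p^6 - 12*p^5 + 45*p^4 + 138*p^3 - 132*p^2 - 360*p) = -3*p^6 - 12*p^5 + 46*p^4 + 139*p^3 - 175*p^2 - 445*p - 42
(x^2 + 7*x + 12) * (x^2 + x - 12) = x^4 + 8*x^3 + 7*x^2 - 72*x - 144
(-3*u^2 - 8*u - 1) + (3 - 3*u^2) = -6*u^2 - 8*u + 2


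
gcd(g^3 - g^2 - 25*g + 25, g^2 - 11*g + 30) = g - 5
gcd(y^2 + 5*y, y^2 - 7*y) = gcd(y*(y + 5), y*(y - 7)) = y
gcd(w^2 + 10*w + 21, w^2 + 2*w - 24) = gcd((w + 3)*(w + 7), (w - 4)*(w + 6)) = 1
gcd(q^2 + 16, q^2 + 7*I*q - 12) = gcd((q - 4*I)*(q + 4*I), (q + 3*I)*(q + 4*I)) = q + 4*I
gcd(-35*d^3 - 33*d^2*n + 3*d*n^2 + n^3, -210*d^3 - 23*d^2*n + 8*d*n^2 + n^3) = 35*d^2 - 2*d*n - n^2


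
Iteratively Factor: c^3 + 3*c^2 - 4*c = (c)*(c^2 + 3*c - 4) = c*(c + 4)*(c - 1)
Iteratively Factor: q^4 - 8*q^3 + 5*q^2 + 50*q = (q - 5)*(q^3 - 3*q^2 - 10*q) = (q - 5)^2*(q^2 + 2*q) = (q - 5)^2*(q + 2)*(q)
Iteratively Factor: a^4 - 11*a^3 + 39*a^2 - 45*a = (a - 3)*(a^3 - 8*a^2 + 15*a) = (a - 3)^2*(a^2 - 5*a) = (a - 5)*(a - 3)^2*(a)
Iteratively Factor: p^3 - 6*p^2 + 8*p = (p - 2)*(p^2 - 4*p) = (p - 4)*(p - 2)*(p)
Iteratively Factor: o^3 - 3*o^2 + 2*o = (o - 2)*(o^2 - o) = (o - 2)*(o - 1)*(o)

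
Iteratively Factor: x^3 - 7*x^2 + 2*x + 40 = (x + 2)*(x^2 - 9*x + 20) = (x - 5)*(x + 2)*(x - 4)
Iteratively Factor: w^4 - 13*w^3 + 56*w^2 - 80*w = (w - 4)*(w^3 - 9*w^2 + 20*w) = (w - 5)*(w - 4)*(w^2 - 4*w) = w*(w - 5)*(w - 4)*(w - 4)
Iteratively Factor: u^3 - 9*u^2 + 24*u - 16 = (u - 4)*(u^2 - 5*u + 4) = (u - 4)*(u - 1)*(u - 4)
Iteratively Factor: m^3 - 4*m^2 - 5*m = (m - 5)*(m^2 + m) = m*(m - 5)*(m + 1)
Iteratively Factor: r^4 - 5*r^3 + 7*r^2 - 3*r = (r)*(r^3 - 5*r^2 + 7*r - 3) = r*(r - 1)*(r^2 - 4*r + 3) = r*(r - 1)^2*(r - 3)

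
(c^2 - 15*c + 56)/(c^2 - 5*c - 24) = (c - 7)/(c + 3)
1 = 1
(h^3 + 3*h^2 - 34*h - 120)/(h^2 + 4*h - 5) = (h^2 - 2*h - 24)/(h - 1)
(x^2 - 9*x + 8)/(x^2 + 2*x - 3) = (x - 8)/(x + 3)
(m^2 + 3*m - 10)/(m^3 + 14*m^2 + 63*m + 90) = (m - 2)/(m^2 + 9*m + 18)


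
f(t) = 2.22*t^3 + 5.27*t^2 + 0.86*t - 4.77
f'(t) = 6.66*t^2 + 10.54*t + 0.86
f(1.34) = 11.19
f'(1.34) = 26.94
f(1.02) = 3.95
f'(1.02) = 18.54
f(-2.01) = -3.24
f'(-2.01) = 6.58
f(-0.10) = -4.81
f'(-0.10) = -0.13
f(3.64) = 175.25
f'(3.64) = 127.47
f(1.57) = 18.16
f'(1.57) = 33.82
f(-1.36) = -1.78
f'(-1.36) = -1.16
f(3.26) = 130.96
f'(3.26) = 106.00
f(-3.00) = -19.86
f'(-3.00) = 29.18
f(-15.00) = -6324.42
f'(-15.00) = 1341.26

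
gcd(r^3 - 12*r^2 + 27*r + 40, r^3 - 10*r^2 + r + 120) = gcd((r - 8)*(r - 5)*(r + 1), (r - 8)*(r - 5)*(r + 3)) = r^2 - 13*r + 40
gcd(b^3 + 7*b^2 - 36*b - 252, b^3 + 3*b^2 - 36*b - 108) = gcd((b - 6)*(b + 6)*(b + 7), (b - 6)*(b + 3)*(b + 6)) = b^2 - 36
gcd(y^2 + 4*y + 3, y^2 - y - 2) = y + 1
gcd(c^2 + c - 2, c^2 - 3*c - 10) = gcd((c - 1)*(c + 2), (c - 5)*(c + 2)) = c + 2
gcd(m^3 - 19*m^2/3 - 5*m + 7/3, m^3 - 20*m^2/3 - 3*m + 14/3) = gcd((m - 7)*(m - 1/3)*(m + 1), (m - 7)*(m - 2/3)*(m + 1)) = m^2 - 6*m - 7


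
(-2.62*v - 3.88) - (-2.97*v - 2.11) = 0.35*v - 1.77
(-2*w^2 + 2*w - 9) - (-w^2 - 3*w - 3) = -w^2 + 5*w - 6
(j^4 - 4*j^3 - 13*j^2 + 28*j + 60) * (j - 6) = j^5 - 10*j^4 + 11*j^3 + 106*j^2 - 108*j - 360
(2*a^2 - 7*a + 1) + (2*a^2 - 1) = 4*a^2 - 7*a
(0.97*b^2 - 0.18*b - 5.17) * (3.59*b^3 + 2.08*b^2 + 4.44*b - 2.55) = 3.4823*b^5 + 1.3714*b^4 - 14.6279*b^3 - 14.0263*b^2 - 22.4958*b + 13.1835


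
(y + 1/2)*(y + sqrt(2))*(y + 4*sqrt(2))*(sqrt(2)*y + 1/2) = sqrt(2)*y^4 + sqrt(2)*y^3/2 + 21*y^3/2 + 21*y^2/4 + 21*sqrt(2)*y^2/2 + 4*y + 21*sqrt(2)*y/4 + 2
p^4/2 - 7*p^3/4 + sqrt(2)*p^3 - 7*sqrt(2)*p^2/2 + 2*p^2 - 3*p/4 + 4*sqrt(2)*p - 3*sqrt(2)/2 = (p/2 + sqrt(2))*(p - 3/2)*(p - 1)^2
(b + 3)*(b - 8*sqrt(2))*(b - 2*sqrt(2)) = b^3 - 10*sqrt(2)*b^2 + 3*b^2 - 30*sqrt(2)*b + 32*b + 96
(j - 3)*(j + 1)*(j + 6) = j^3 + 4*j^2 - 15*j - 18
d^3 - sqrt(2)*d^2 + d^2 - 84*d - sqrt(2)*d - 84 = (d + 1)*(d - 7*sqrt(2))*(d + 6*sqrt(2))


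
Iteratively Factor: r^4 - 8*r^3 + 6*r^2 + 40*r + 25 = (r + 1)*(r^3 - 9*r^2 + 15*r + 25) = (r - 5)*(r + 1)*(r^2 - 4*r - 5) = (r - 5)^2*(r + 1)*(r + 1)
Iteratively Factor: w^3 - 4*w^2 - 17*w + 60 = (w + 4)*(w^2 - 8*w + 15) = (w - 3)*(w + 4)*(w - 5)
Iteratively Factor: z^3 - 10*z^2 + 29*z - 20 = (z - 1)*(z^2 - 9*z + 20) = (z - 4)*(z - 1)*(z - 5)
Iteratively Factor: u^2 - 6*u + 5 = (u - 1)*(u - 5)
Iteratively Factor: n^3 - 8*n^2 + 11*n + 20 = (n - 5)*(n^2 - 3*n - 4) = (n - 5)*(n - 4)*(n + 1)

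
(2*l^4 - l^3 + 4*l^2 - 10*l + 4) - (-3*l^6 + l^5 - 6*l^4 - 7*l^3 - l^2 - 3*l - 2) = 3*l^6 - l^5 + 8*l^4 + 6*l^3 + 5*l^2 - 7*l + 6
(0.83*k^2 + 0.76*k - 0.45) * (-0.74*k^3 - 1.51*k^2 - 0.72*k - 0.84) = -0.6142*k^5 - 1.8157*k^4 - 1.4122*k^3 - 0.5649*k^2 - 0.3144*k + 0.378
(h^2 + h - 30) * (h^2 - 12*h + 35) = h^4 - 11*h^3 - 7*h^2 + 395*h - 1050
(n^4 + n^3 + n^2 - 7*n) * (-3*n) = -3*n^5 - 3*n^4 - 3*n^3 + 21*n^2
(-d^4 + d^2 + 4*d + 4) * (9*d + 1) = -9*d^5 - d^4 + 9*d^3 + 37*d^2 + 40*d + 4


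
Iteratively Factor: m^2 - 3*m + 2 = (m - 1)*(m - 2)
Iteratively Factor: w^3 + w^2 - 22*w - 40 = (w + 2)*(w^2 - w - 20) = (w - 5)*(w + 2)*(w + 4)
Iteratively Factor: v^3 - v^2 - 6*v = (v)*(v^2 - v - 6) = v*(v + 2)*(v - 3)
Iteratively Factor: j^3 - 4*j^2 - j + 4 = (j - 4)*(j^2 - 1) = (j - 4)*(j + 1)*(j - 1)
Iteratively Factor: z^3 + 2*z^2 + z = (z)*(z^2 + 2*z + 1) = z*(z + 1)*(z + 1)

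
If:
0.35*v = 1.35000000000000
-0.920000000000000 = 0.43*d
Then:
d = -2.14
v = 3.86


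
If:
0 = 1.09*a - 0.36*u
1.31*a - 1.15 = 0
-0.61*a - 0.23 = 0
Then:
No Solution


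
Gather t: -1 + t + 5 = t + 4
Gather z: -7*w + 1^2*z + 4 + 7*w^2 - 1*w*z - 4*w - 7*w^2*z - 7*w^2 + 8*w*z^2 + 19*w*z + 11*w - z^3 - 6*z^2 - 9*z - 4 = -z^3 + z^2*(8*w - 6) + z*(-7*w^2 + 18*w - 8)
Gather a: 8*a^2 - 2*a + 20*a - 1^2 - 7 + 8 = 8*a^2 + 18*a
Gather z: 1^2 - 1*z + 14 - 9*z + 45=60 - 10*z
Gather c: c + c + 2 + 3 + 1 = 2*c + 6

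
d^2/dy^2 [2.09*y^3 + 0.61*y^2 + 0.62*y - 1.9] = 12.54*y + 1.22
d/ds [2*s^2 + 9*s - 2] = 4*s + 9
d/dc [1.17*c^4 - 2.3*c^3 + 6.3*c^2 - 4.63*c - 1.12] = 4.68*c^3 - 6.9*c^2 + 12.6*c - 4.63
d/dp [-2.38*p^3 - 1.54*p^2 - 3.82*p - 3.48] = -7.14*p^2 - 3.08*p - 3.82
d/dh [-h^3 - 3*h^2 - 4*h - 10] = -3*h^2 - 6*h - 4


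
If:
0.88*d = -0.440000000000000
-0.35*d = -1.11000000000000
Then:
No Solution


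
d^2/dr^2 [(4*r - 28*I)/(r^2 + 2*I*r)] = 8*(r*(-3*r + 5*I)*(r + 2*I) + 4*(r - 7*I)*(r + I)^2)/(r^3*(r + 2*I)^3)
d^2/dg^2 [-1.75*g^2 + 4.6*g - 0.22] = -3.50000000000000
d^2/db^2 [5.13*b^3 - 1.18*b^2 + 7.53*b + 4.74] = 30.78*b - 2.36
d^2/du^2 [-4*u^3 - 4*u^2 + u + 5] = -24*u - 8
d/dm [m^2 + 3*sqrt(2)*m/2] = 2*m + 3*sqrt(2)/2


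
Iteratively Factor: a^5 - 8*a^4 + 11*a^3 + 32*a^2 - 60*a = (a - 2)*(a^4 - 6*a^3 - a^2 + 30*a) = (a - 5)*(a - 2)*(a^3 - a^2 - 6*a) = a*(a - 5)*(a - 2)*(a^2 - a - 6) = a*(a - 5)*(a - 2)*(a + 2)*(a - 3)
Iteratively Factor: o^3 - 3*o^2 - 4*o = (o - 4)*(o^2 + o) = o*(o - 4)*(o + 1)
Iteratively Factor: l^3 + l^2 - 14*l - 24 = (l + 2)*(l^2 - l - 12) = (l + 2)*(l + 3)*(l - 4)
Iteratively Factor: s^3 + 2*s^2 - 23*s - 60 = (s - 5)*(s^2 + 7*s + 12) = (s - 5)*(s + 3)*(s + 4)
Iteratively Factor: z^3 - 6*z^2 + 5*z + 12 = (z - 4)*(z^2 - 2*z - 3) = (z - 4)*(z - 3)*(z + 1)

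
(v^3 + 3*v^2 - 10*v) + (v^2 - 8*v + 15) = v^3 + 4*v^2 - 18*v + 15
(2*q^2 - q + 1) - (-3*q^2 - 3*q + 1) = 5*q^2 + 2*q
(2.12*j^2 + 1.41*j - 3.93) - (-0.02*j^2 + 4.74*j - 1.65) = 2.14*j^2 - 3.33*j - 2.28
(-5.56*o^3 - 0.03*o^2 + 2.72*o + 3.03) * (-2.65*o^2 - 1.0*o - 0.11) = 14.734*o^5 + 5.6395*o^4 - 6.5664*o^3 - 10.7462*o^2 - 3.3292*o - 0.3333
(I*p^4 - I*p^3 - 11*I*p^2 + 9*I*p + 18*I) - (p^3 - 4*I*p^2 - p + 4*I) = I*p^4 - p^3 - I*p^3 - 7*I*p^2 + p + 9*I*p + 14*I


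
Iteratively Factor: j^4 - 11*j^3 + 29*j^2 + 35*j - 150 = (j - 5)*(j^3 - 6*j^2 - j + 30) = (j - 5)*(j - 3)*(j^2 - 3*j - 10) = (j - 5)*(j - 3)*(j + 2)*(j - 5)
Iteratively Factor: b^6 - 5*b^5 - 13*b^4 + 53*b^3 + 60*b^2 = (b)*(b^5 - 5*b^4 - 13*b^3 + 53*b^2 + 60*b) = b*(b + 3)*(b^4 - 8*b^3 + 11*b^2 + 20*b) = b^2*(b + 3)*(b^3 - 8*b^2 + 11*b + 20) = b^2*(b + 1)*(b + 3)*(b^2 - 9*b + 20) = b^2*(b - 4)*(b + 1)*(b + 3)*(b - 5)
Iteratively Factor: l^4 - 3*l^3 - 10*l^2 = (l - 5)*(l^3 + 2*l^2) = l*(l - 5)*(l^2 + 2*l) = l^2*(l - 5)*(l + 2)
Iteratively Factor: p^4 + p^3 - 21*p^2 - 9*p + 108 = (p - 3)*(p^3 + 4*p^2 - 9*p - 36) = (p - 3)*(p + 4)*(p^2 - 9) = (p - 3)^2*(p + 4)*(p + 3)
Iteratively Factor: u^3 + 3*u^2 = (u)*(u^2 + 3*u) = u*(u + 3)*(u)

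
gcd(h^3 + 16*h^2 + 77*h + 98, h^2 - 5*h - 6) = 1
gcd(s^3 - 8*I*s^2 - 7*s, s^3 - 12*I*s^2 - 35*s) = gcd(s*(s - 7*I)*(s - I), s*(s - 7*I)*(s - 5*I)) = s^2 - 7*I*s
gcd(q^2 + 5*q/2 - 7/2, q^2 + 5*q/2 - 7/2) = q^2 + 5*q/2 - 7/2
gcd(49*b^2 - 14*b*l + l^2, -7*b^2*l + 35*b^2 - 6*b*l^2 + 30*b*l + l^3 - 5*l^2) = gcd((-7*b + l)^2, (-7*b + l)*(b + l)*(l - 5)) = 7*b - l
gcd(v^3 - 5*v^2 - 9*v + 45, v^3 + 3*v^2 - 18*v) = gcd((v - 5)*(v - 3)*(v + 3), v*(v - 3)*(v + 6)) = v - 3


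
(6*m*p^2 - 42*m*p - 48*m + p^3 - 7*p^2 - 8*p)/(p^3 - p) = (6*m*p - 48*m + p^2 - 8*p)/(p*(p - 1))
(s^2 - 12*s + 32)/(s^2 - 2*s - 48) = (s - 4)/(s + 6)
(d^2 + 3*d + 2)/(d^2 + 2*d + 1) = (d + 2)/(d + 1)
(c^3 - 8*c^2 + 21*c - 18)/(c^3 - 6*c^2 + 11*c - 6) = (c - 3)/(c - 1)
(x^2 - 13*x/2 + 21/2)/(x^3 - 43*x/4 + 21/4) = 2*(2*x - 7)/(4*x^2 + 12*x - 7)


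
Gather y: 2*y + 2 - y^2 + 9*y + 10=-y^2 + 11*y + 12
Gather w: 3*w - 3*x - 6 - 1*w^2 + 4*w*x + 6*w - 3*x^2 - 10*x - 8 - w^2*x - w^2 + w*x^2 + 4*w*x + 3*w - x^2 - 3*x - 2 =w^2*(-x - 2) + w*(x^2 + 8*x + 12) - 4*x^2 - 16*x - 16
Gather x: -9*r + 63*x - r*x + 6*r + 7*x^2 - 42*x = -3*r + 7*x^2 + x*(21 - r)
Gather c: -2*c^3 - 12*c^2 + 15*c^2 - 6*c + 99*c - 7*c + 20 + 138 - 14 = -2*c^3 + 3*c^2 + 86*c + 144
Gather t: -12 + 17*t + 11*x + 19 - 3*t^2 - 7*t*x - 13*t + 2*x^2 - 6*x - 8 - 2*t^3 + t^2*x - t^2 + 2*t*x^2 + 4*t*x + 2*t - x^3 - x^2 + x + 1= -2*t^3 + t^2*(x - 4) + t*(2*x^2 - 3*x + 6) - x^3 + x^2 + 6*x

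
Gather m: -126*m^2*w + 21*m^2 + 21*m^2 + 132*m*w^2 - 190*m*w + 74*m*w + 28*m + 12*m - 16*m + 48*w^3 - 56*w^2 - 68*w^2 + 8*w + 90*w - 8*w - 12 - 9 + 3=m^2*(42 - 126*w) + m*(132*w^2 - 116*w + 24) + 48*w^3 - 124*w^2 + 90*w - 18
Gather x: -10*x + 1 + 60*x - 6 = 50*x - 5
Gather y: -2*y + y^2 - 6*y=y^2 - 8*y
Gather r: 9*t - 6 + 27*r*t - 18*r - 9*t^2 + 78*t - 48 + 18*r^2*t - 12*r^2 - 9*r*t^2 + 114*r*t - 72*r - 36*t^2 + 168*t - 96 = r^2*(18*t - 12) + r*(-9*t^2 + 141*t - 90) - 45*t^2 + 255*t - 150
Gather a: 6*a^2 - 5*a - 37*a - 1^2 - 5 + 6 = 6*a^2 - 42*a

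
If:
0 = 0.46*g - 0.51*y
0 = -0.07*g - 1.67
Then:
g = -23.86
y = -21.52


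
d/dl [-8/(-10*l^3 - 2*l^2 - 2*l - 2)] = 4*(-15*l^2 - 2*l - 1)/(5*l^3 + l^2 + l + 1)^2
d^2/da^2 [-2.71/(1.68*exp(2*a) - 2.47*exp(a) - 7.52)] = (2.71*(3.36*exp(a) - 2.47)*(6.72*exp(a) - 4.94)*exp(a) + (18.2112*exp(a) - 6.6937)*(-1.68*exp(2*a) + 2.47*exp(a) + 7.52))*exp(a)/(-1.68*exp(2*a) + 2.47*exp(a) + 7.52)^3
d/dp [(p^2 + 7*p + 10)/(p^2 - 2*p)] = (-9*p^2 - 20*p + 20)/(p^2*(p^2 - 4*p + 4))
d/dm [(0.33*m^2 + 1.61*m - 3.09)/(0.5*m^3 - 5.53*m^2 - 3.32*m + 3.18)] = (-0.165*m^4 - 1.61*m^3 + 12.4427*m^2 - 32.0766*m - 5.139)/(0.25*m^6 - 5.53*m^5 + 27.2609*m^4 + 39.8992*m^3 - 24.1484*m^2 - 21.1152*m + 10.1124)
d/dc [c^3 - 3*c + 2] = 3*c^2 - 3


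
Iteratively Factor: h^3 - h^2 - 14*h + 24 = (h - 3)*(h^2 + 2*h - 8) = (h - 3)*(h - 2)*(h + 4)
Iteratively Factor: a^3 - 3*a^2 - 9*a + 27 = (a + 3)*(a^2 - 6*a + 9) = (a - 3)*(a + 3)*(a - 3)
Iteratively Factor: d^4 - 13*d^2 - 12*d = (d + 1)*(d^3 - d^2 - 12*d) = d*(d + 1)*(d^2 - d - 12) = d*(d - 4)*(d + 1)*(d + 3)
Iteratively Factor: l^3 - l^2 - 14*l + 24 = (l + 4)*(l^2 - 5*l + 6) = (l - 2)*(l + 4)*(l - 3)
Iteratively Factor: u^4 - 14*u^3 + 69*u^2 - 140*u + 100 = (u - 5)*(u^3 - 9*u^2 + 24*u - 20) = (u - 5)^2*(u^2 - 4*u + 4) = (u - 5)^2*(u - 2)*(u - 2)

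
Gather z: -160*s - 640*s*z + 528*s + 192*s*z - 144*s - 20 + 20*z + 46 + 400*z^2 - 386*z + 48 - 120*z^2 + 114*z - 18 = 224*s + 280*z^2 + z*(-448*s - 252) + 56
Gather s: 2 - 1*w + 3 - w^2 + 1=-w^2 - w + 6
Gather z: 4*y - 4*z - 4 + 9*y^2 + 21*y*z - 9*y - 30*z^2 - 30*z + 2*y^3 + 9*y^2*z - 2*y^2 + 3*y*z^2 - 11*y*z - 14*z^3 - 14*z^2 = 2*y^3 + 7*y^2 - 5*y - 14*z^3 + z^2*(3*y - 44) + z*(9*y^2 + 10*y - 34) - 4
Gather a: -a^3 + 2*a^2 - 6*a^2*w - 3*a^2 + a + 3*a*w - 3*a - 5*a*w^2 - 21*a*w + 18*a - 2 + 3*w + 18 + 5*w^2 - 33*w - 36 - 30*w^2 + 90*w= -a^3 + a^2*(-6*w - 1) + a*(-5*w^2 - 18*w + 16) - 25*w^2 + 60*w - 20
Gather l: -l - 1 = -l - 1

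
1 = 1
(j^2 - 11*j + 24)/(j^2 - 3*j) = (j - 8)/j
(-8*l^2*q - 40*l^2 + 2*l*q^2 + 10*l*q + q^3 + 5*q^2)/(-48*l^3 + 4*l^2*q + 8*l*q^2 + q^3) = (q + 5)/(6*l + q)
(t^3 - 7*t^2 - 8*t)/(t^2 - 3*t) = (t^2 - 7*t - 8)/(t - 3)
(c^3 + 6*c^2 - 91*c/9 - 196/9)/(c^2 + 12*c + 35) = (c^2 - c - 28/9)/(c + 5)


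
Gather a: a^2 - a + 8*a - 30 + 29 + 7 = a^2 + 7*a + 6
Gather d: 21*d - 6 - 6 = 21*d - 12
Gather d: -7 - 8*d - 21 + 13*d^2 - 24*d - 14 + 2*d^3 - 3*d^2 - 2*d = 2*d^3 + 10*d^2 - 34*d - 42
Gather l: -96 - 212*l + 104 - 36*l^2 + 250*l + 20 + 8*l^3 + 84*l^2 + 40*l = 8*l^3 + 48*l^2 + 78*l + 28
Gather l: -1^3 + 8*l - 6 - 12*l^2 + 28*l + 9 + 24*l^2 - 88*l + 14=12*l^2 - 52*l + 16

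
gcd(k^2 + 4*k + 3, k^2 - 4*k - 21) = k + 3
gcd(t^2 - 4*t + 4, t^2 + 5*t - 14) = t - 2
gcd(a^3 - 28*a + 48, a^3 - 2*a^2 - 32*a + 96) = a^2 + 2*a - 24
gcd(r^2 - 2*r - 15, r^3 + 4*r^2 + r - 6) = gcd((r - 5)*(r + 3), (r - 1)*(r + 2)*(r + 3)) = r + 3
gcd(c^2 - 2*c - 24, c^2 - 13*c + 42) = c - 6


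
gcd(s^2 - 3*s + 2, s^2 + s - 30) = 1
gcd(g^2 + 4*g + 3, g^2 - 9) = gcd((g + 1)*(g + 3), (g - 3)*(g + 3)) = g + 3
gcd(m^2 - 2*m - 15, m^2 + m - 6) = m + 3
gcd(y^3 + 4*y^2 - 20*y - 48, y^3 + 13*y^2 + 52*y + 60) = y^2 + 8*y + 12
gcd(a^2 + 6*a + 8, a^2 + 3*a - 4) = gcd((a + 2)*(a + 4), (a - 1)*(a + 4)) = a + 4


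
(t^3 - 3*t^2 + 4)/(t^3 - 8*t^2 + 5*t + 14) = (t - 2)/(t - 7)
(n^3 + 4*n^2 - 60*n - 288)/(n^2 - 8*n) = n + 12 + 36/n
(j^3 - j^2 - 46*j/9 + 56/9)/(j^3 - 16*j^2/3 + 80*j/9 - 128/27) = 3*(3*j^2 + j - 14)/(9*j^2 - 36*j + 32)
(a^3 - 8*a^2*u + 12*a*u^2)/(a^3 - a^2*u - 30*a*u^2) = (a - 2*u)/(a + 5*u)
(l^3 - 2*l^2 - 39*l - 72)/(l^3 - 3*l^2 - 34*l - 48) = (l + 3)/(l + 2)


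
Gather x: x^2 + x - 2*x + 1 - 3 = x^2 - x - 2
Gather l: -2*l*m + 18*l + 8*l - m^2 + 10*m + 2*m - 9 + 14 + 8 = l*(26 - 2*m) - m^2 + 12*m + 13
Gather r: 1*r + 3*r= 4*r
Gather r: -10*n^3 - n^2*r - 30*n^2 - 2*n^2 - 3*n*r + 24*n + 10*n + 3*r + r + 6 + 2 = -10*n^3 - 32*n^2 + 34*n + r*(-n^2 - 3*n + 4) + 8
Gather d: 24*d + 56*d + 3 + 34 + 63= 80*d + 100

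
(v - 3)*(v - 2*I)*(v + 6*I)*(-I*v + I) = -I*v^4 + 4*v^3 + 4*I*v^3 - 16*v^2 - 15*I*v^2 + 12*v + 48*I*v - 36*I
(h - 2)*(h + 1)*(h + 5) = h^3 + 4*h^2 - 7*h - 10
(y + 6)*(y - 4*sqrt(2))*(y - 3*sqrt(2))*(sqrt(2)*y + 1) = sqrt(2)*y^4 - 13*y^3 + 6*sqrt(2)*y^3 - 78*y^2 + 17*sqrt(2)*y^2 + 24*y + 102*sqrt(2)*y + 144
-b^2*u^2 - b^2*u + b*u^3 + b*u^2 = u*(-b + u)*(b*u + b)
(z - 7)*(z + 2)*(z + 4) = z^3 - z^2 - 34*z - 56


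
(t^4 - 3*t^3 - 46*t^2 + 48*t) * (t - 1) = t^5 - 4*t^4 - 43*t^3 + 94*t^2 - 48*t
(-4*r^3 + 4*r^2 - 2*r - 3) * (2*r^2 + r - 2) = -8*r^5 + 4*r^4 + 8*r^3 - 16*r^2 + r + 6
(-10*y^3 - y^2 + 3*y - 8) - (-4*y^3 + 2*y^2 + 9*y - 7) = -6*y^3 - 3*y^2 - 6*y - 1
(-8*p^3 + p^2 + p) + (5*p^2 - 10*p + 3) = -8*p^3 + 6*p^2 - 9*p + 3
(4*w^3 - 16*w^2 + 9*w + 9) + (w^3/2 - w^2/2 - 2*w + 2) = 9*w^3/2 - 33*w^2/2 + 7*w + 11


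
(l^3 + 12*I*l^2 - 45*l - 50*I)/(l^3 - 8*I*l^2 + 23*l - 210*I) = (l^2 + 7*I*l - 10)/(l^2 - 13*I*l - 42)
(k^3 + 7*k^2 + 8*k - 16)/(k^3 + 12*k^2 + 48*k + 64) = (k - 1)/(k + 4)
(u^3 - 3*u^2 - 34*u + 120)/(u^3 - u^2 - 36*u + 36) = (u^2 - 9*u + 20)/(u^2 - 7*u + 6)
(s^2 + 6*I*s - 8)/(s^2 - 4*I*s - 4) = (-s^2 - 6*I*s + 8)/(-s^2 + 4*I*s + 4)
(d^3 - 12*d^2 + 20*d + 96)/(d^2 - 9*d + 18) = (d^2 - 6*d - 16)/(d - 3)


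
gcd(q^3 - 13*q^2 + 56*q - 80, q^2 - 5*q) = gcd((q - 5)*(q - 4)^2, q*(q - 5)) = q - 5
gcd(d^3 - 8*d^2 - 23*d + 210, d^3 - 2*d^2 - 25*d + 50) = d + 5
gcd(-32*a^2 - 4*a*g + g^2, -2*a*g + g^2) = 1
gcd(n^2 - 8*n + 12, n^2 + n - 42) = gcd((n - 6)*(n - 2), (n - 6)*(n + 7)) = n - 6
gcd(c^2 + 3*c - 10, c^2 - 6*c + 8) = c - 2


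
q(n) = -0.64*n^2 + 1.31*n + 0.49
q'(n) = 1.31 - 1.28*n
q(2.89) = -1.07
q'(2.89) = -2.39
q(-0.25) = 0.12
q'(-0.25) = 1.63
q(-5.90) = -29.52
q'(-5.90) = 8.86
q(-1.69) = -3.55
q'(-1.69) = 3.47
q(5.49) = -11.61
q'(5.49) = -5.72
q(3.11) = -1.63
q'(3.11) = -2.67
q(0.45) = 0.95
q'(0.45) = 0.73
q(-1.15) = -1.86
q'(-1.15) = 2.78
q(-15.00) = -163.16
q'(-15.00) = 20.51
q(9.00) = -39.56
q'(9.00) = -10.21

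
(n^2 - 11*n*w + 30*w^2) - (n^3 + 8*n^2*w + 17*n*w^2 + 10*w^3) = -n^3 - 8*n^2*w + n^2 - 17*n*w^2 - 11*n*w - 10*w^3 + 30*w^2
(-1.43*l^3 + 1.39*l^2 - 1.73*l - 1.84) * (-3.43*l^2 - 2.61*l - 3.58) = 4.9049*l^5 - 1.0354*l^4 + 7.4254*l^3 + 5.8503*l^2 + 10.9958*l + 6.5872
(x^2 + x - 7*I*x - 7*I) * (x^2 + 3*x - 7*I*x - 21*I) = x^4 + 4*x^3 - 14*I*x^3 - 46*x^2 - 56*I*x^2 - 196*x - 42*I*x - 147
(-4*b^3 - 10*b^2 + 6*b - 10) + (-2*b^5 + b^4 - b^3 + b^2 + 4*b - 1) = -2*b^5 + b^4 - 5*b^3 - 9*b^2 + 10*b - 11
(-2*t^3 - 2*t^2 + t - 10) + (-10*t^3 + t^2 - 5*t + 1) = -12*t^3 - t^2 - 4*t - 9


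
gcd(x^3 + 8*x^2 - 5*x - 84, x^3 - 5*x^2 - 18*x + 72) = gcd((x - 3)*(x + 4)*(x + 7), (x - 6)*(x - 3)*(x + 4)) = x^2 + x - 12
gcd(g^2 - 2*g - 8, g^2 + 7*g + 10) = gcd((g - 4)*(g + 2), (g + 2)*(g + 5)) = g + 2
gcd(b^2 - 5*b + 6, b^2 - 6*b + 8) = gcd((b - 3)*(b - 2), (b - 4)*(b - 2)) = b - 2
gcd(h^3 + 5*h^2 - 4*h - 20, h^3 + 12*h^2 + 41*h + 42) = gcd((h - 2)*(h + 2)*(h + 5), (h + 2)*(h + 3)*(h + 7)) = h + 2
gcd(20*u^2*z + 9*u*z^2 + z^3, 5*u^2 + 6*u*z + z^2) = 5*u + z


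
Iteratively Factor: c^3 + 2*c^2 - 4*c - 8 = (c - 2)*(c^2 + 4*c + 4) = (c - 2)*(c + 2)*(c + 2)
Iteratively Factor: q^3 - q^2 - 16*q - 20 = (q + 2)*(q^2 - 3*q - 10) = (q - 5)*(q + 2)*(q + 2)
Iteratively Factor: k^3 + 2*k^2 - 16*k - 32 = (k + 4)*(k^2 - 2*k - 8) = (k + 2)*(k + 4)*(k - 4)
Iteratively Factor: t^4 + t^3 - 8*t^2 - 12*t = (t - 3)*(t^3 + 4*t^2 + 4*t) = t*(t - 3)*(t^2 + 4*t + 4) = t*(t - 3)*(t + 2)*(t + 2)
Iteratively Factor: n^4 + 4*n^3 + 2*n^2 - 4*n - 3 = (n + 1)*(n^3 + 3*n^2 - n - 3) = (n + 1)*(n + 3)*(n^2 - 1) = (n - 1)*(n + 1)*(n + 3)*(n + 1)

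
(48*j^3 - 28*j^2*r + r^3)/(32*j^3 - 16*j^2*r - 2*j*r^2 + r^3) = (6*j + r)/(4*j + r)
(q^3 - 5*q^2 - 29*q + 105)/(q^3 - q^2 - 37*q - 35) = (q - 3)/(q + 1)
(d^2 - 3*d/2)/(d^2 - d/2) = (2*d - 3)/(2*d - 1)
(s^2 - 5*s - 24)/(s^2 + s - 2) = (s^2 - 5*s - 24)/(s^2 + s - 2)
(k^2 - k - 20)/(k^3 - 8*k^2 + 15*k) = (k + 4)/(k*(k - 3))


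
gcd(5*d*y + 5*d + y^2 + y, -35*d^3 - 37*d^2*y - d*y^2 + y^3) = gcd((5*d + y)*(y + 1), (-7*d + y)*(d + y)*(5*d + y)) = 5*d + y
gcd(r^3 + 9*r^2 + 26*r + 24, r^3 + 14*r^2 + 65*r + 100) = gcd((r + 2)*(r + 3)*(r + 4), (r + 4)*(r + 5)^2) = r + 4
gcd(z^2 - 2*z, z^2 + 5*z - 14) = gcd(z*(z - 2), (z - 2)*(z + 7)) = z - 2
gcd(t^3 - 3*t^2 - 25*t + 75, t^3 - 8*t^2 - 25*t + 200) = t^2 - 25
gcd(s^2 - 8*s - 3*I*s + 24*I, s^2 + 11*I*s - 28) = 1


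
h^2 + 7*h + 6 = (h + 1)*(h + 6)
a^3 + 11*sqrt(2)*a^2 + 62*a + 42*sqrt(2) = (a + sqrt(2))*(a + 3*sqrt(2))*(a + 7*sqrt(2))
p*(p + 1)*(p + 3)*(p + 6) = p^4 + 10*p^3 + 27*p^2 + 18*p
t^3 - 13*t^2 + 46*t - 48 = (t - 8)*(t - 3)*(t - 2)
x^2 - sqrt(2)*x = x*(x - sqrt(2))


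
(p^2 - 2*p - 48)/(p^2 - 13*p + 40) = (p + 6)/(p - 5)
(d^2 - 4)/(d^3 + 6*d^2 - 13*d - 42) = (d - 2)/(d^2 + 4*d - 21)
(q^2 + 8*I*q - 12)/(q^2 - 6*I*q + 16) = (q + 6*I)/(q - 8*I)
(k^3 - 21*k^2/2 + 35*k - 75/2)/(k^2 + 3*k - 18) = (2*k^2 - 15*k + 25)/(2*(k + 6))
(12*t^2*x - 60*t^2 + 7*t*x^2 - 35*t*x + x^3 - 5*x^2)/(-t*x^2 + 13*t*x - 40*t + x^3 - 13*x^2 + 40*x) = (12*t^2 + 7*t*x + x^2)/(-t*x + 8*t + x^2 - 8*x)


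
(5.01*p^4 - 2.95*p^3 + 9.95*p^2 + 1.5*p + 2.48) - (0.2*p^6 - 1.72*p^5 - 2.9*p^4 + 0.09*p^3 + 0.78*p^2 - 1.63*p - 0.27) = -0.2*p^6 + 1.72*p^5 + 7.91*p^4 - 3.04*p^3 + 9.17*p^2 + 3.13*p + 2.75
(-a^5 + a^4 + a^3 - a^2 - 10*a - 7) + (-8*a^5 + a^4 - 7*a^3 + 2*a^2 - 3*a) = -9*a^5 + 2*a^4 - 6*a^3 + a^2 - 13*a - 7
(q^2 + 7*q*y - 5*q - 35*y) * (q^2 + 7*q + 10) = q^4 + 7*q^3*y + 2*q^3 + 14*q^2*y - 25*q^2 - 175*q*y - 50*q - 350*y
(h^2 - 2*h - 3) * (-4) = -4*h^2 + 8*h + 12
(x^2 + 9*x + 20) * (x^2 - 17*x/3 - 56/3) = x^4 + 10*x^3/3 - 149*x^2/3 - 844*x/3 - 1120/3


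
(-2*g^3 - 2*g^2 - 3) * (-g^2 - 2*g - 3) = 2*g^5 + 6*g^4 + 10*g^3 + 9*g^2 + 6*g + 9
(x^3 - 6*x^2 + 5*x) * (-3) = -3*x^3 + 18*x^2 - 15*x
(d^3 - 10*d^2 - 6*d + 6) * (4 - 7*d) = -7*d^4 + 74*d^3 + 2*d^2 - 66*d + 24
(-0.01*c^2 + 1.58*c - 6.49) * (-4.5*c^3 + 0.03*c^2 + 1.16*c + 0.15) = 0.045*c^5 - 7.1103*c^4 + 29.2408*c^3 + 1.6366*c^2 - 7.2914*c - 0.9735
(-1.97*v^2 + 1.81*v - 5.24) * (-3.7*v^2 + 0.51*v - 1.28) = 7.289*v^4 - 7.7017*v^3 + 22.8327*v^2 - 4.9892*v + 6.7072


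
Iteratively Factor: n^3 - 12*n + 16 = (n - 2)*(n^2 + 2*n - 8) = (n - 2)^2*(n + 4)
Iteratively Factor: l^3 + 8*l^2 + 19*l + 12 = (l + 3)*(l^2 + 5*l + 4) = (l + 3)*(l + 4)*(l + 1)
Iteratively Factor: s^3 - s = (s - 1)*(s^2 + s) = s*(s - 1)*(s + 1)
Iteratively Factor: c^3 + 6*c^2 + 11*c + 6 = (c + 2)*(c^2 + 4*c + 3) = (c + 1)*(c + 2)*(c + 3)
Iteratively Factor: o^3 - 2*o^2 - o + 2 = (o - 1)*(o^2 - o - 2) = (o - 2)*(o - 1)*(o + 1)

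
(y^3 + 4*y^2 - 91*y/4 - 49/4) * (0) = 0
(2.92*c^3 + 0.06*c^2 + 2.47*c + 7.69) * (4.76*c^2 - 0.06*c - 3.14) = 13.8992*c^5 + 0.1104*c^4 + 2.5848*c^3 + 36.2678*c^2 - 8.2172*c - 24.1466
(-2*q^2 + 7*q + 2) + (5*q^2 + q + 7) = 3*q^2 + 8*q + 9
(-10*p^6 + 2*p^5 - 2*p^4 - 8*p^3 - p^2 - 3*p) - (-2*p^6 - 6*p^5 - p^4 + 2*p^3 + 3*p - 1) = -8*p^6 + 8*p^5 - p^4 - 10*p^3 - p^2 - 6*p + 1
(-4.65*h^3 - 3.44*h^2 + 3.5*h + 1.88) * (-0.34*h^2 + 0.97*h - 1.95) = 1.581*h^5 - 3.3409*h^4 + 4.5407*h^3 + 9.4638*h^2 - 5.0014*h - 3.666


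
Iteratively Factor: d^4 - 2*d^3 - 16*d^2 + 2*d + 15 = (d + 1)*(d^3 - 3*d^2 - 13*d + 15) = (d + 1)*(d + 3)*(d^2 - 6*d + 5) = (d - 5)*(d + 1)*(d + 3)*(d - 1)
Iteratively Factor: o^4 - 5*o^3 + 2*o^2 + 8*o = (o - 4)*(o^3 - o^2 - 2*o) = o*(o - 4)*(o^2 - o - 2) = o*(o - 4)*(o + 1)*(o - 2)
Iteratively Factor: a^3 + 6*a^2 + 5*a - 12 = (a - 1)*(a^2 + 7*a + 12) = (a - 1)*(a + 4)*(a + 3)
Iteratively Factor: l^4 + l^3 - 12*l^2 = (l + 4)*(l^3 - 3*l^2) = (l - 3)*(l + 4)*(l^2) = l*(l - 3)*(l + 4)*(l)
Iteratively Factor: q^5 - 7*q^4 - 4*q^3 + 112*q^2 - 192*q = (q + 4)*(q^4 - 11*q^3 + 40*q^2 - 48*q) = (q - 3)*(q + 4)*(q^3 - 8*q^2 + 16*q) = (q - 4)*(q - 3)*(q + 4)*(q^2 - 4*q) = q*(q - 4)*(q - 3)*(q + 4)*(q - 4)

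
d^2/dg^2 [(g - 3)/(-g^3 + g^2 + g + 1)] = 2*((g - 3)*(-3*g^2 + 2*g + 1)^2 + (3*g^2 - 2*g + (g - 3)*(3*g - 1) - 1)*(-g^3 + g^2 + g + 1))/(-g^3 + g^2 + g + 1)^3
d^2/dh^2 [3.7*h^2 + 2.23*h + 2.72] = 7.40000000000000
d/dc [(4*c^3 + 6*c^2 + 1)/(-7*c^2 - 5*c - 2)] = (-28*c^4 - 40*c^3 - 54*c^2 - 10*c + 5)/(49*c^4 + 70*c^3 + 53*c^2 + 20*c + 4)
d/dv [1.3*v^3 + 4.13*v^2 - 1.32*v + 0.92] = 3.9*v^2 + 8.26*v - 1.32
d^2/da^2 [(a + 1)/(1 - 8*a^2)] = 16*(-32*a^2*(a + 1) + (3*a + 1)*(8*a^2 - 1))/(8*a^2 - 1)^3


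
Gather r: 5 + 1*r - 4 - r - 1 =0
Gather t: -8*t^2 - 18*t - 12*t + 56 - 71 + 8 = -8*t^2 - 30*t - 7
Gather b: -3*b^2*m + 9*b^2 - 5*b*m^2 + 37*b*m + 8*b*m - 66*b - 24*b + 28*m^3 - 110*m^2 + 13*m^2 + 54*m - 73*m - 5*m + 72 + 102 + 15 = b^2*(9 - 3*m) + b*(-5*m^2 + 45*m - 90) + 28*m^3 - 97*m^2 - 24*m + 189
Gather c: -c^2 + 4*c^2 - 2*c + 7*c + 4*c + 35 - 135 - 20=3*c^2 + 9*c - 120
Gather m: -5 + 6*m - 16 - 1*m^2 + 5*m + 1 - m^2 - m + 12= -2*m^2 + 10*m - 8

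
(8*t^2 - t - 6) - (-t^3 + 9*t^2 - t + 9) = t^3 - t^2 - 15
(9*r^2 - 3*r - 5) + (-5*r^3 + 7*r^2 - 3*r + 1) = -5*r^3 + 16*r^2 - 6*r - 4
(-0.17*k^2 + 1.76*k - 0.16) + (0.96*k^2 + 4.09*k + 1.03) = 0.79*k^2 + 5.85*k + 0.87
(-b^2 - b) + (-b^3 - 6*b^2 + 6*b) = -b^3 - 7*b^2 + 5*b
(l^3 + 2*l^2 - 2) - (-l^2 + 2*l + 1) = l^3 + 3*l^2 - 2*l - 3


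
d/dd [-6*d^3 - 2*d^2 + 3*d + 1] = -18*d^2 - 4*d + 3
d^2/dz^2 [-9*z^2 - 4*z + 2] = -18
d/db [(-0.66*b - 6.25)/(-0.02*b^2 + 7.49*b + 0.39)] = (-0.0132*b^2 - 0.25*b + 46.5551)/(0.0004*b^4 - 0.2996*b^3 + 56.0845*b^2 + 5.8422*b + 0.1521)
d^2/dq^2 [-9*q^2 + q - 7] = -18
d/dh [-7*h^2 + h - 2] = 1 - 14*h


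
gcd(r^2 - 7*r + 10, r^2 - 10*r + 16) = r - 2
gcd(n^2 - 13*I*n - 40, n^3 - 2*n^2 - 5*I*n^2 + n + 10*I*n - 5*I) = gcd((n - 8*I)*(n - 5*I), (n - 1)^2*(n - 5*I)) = n - 5*I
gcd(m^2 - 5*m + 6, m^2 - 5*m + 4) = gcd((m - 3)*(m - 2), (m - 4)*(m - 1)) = 1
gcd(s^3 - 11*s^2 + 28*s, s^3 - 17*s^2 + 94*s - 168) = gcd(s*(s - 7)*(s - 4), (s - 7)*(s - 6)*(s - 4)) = s^2 - 11*s + 28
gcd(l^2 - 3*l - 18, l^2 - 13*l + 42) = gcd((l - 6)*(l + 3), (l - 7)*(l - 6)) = l - 6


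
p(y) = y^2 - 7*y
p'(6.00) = 5.00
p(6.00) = -6.00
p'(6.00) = 5.00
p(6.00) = -6.00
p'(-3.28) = -13.56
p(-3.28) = 33.72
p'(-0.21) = -7.42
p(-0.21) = 1.51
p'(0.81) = -5.38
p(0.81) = -5.01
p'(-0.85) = -8.70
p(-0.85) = 6.67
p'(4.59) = 2.18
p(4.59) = -11.06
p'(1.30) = -4.40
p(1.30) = -7.41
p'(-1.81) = -10.62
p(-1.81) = 15.95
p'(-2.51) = -12.02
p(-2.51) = 23.87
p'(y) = 2*y - 7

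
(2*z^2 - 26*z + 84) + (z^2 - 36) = 3*z^2 - 26*z + 48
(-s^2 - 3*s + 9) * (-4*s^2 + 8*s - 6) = 4*s^4 + 4*s^3 - 54*s^2 + 90*s - 54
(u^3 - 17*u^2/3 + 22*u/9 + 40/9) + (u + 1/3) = u^3 - 17*u^2/3 + 31*u/9 + 43/9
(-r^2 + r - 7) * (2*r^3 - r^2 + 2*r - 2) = -2*r^5 + 3*r^4 - 17*r^3 + 11*r^2 - 16*r + 14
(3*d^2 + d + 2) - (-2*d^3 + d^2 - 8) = 2*d^3 + 2*d^2 + d + 10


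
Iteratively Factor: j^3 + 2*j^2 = (j + 2)*(j^2) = j*(j + 2)*(j)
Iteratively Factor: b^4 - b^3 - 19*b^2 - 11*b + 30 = (b + 2)*(b^3 - 3*b^2 - 13*b + 15) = (b - 5)*(b + 2)*(b^2 + 2*b - 3) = (b - 5)*(b - 1)*(b + 2)*(b + 3)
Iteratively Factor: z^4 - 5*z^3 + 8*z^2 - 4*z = (z - 2)*(z^3 - 3*z^2 + 2*z) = (z - 2)*(z - 1)*(z^2 - 2*z) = z*(z - 2)*(z - 1)*(z - 2)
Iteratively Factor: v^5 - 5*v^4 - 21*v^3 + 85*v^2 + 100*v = (v - 5)*(v^4 - 21*v^2 - 20*v) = (v - 5)*(v + 4)*(v^3 - 4*v^2 - 5*v) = (v - 5)^2*(v + 4)*(v^2 + v) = (v - 5)^2*(v + 1)*(v + 4)*(v)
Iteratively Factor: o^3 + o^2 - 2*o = (o + 2)*(o^2 - o) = (o - 1)*(o + 2)*(o)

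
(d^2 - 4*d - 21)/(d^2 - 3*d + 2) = (d^2 - 4*d - 21)/(d^2 - 3*d + 2)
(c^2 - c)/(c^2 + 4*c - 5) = c/(c + 5)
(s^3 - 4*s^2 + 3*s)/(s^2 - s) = s - 3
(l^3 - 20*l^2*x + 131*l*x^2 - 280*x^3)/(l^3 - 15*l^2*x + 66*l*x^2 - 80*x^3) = (-l + 7*x)/(-l + 2*x)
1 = 1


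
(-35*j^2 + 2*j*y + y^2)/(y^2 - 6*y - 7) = (35*j^2 - 2*j*y - y^2)/(-y^2 + 6*y + 7)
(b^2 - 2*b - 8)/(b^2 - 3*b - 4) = (b + 2)/(b + 1)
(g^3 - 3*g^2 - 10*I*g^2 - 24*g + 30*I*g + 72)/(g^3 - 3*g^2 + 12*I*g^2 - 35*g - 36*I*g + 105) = (g^2 - 10*I*g - 24)/(g^2 + 12*I*g - 35)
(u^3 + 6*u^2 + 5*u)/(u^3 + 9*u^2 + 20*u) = (u + 1)/(u + 4)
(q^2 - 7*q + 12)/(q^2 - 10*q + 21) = (q - 4)/(q - 7)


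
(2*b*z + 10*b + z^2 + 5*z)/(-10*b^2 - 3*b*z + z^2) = (z + 5)/(-5*b + z)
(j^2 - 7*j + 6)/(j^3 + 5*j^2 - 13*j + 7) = (j - 6)/(j^2 + 6*j - 7)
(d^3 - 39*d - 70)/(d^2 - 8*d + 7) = (d^2 + 7*d + 10)/(d - 1)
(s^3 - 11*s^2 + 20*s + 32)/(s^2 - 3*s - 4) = s - 8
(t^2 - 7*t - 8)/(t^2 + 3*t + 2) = (t - 8)/(t + 2)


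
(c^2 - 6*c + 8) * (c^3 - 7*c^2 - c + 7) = c^5 - 13*c^4 + 49*c^3 - 43*c^2 - 50*c + 56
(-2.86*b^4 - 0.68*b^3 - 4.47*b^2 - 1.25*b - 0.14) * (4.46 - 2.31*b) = 6.6066*b^5 - 11.1848*b^4 + 7.2929*b^3 - 17.0487*b^2 - 5.2516*b - 0.6244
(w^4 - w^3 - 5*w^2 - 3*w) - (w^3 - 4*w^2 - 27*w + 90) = w^4 - 2*w^3 - w^2 + 24*w - 90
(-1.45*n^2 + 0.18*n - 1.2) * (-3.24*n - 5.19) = 4.698*n^3 + 6.9423*n^2 + 2.9538*n + 6.228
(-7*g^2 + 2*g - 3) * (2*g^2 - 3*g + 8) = -14*g^4 + 25*g^3 - 68*g^2 + 25*g - 24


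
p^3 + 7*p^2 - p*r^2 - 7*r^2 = (p + 7)*(p - r)*(p + r)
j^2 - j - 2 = (j - 2)*(j + 1)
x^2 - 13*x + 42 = (x - 7)*(x - 6)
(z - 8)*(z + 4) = z^2 - 4*z - 32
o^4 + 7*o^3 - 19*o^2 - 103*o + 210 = (o - 3)*(o - 2)*(o + 5)*(o + 7)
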